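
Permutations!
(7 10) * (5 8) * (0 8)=(0 8 5)(7 10)=[8, 1, 2, 3, 4, 0, 6, 10, 5, 9, 7]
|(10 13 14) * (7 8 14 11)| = |(7 8 14 10 13 11)| = 6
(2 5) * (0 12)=[12, 1, 5, 3, 4, 2, 6, 7, 8, 9, 10, 11, 0]=(0 12)(2 5)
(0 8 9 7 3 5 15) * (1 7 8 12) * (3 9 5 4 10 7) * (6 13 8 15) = [12, 3, 2, 4, 10, 6, 13, 9, 5, 15, 7, 11, 1, 8, 14, 0] = (0 12 1 3 4 10 7 9 15)(5 6 13 8)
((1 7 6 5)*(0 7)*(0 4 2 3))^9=(0 7 6 5 1 4 2 3)=[7, 4, 3, 0, 2, 1, 5, 6]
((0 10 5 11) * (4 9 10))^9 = (0 10)(4 5)(9 11) = [10, 1, 2, 3, 5, 4, 6, 7, 8, 11, 0, 9]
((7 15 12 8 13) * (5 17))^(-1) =[0, 1, 2, 3, 4, 17, 6, 13, 12, 9, 10, 11, 15, 8, 14, 7, 16, 5] =(5 17)(7 13 8 12 15)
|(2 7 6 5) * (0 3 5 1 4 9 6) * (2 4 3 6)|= |(0 6 1 3 5 4 9 2 7)|= 9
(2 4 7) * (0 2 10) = [2, 1, 4, 3, 7, 5, 6, 10, 8, 9, 0] = (0 2 4 7 10)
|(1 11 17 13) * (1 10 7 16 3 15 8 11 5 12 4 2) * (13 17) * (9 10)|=45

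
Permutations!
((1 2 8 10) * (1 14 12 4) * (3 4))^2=[0, 8, 10, 1, 2, 5, 6, 7, 14, 9, 12, 11, 4, 13, 3]=(1 8 14 3)(2 10 12 4)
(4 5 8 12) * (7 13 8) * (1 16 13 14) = (1 16 13 8 12 4 5 7 14) = [0, 16, 2, 3, 5, 7, 6, 14, 12, 9, 10, 11, 4, 8, 1, 15, 13]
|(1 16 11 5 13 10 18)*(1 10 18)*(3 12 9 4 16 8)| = 12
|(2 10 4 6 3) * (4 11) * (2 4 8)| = 12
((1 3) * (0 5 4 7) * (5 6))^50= [0, 1, 2, 3, 4, 5, 6, 7]= (7)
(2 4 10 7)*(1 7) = (1 7 2 4 10) = [0, 7, 4, 3, 10, 5, 6, 2, 8, 9, 1]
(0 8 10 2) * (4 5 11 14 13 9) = (0 8 10 2)(4 5 11 14 13 9) = [8, 1, 0, 3, 5, 11, 6, 7, 10, 4, 2, 14, 12, 9, 13]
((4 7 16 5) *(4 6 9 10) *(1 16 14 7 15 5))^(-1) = (1 16)(4 10 9 6 5 15)(7 14) = [0, 16, 2, 3, 10, 15, 5, 14, 8, 6, 9, 11, 12, 13, 7, 4, 1]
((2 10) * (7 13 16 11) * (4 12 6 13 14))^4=(4 16)(6 7)(11 12)(13 14)=[0, 1, 2, 3, 16, 5, 7, 6, 8, 9, 10, 12, 11, 14, 13, 15, 4]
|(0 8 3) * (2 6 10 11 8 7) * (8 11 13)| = |(0 7 2 6 10 13 8 3)| = 8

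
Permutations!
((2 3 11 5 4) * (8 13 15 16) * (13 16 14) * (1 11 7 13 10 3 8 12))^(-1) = (1 12 16 8 2 4 5 11)(3 10 14 15 13 7) = [0, 12, 4, 10, 5, 11, 6, 3, 2, 9, 14, 1, 16, 7, 15, 13, 8]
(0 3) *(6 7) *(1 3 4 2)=[4, 3, 1, 0, 2, 5, 7, 6]=(0 4 2 1 3)(6 7)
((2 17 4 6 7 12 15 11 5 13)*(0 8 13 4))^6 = (0 8 13 2 17)(4 5 11 15 12 7 6) = [8, 1, 17, 3, 5, 11, 4, 6, 13, 9, 10, 15, 7, 2, 14, 12, 16, 0]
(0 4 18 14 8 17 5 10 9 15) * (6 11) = (0 4 18 14 8 17 5 10 9 15)(6 11) = [4, 1, 2, 3, 18, 10, 11, 7, 17, 15, 9, 6, 12, 13, 8, 0, 16, 5, 14]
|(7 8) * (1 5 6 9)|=|(1 5 6 9)(7 8)|=4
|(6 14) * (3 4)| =|(3 4)(6 14)| =2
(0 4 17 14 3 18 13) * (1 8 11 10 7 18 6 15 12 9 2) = (0 4 17 14 3 6 15 12 9 2 1 8 11 10 7 18 13) = [4, 8, 1, 6, 17, 5, 15, 18, 11, 2, 7, 10, 9, 0, 3, 12, 16, 14, 13]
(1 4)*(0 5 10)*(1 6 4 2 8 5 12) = (0 12 1 2 8 5 10)(4 6) = [12, 2, 8, 3, 6, 10, 4, 7, 5, 9, 0, 11, 1]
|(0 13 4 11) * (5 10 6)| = 12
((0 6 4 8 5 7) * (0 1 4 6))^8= (1 5 4 7 8)= [0, 5, 2, 3, 7, 4, 6, 8, 1]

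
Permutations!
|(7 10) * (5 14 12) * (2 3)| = 6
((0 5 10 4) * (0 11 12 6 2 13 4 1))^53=(0 5 10 1)(2 6 12 11 4 13)=[5, 0, 6, 3, 13, 10, 12, 7, 8, 9, 1, 4, 11, 2]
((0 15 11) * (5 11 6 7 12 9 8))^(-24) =(0 7 8)(5 15 12)(6 9 11) =[7, 1, 2, 3, 4, 15, 9, 8, 0, 11, 10, 6, 5, 13, 14, 12]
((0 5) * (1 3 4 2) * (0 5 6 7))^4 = (0 6 7) = [6, 1, 2, 3, 4, 5, 7, 0]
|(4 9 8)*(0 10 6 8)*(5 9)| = 7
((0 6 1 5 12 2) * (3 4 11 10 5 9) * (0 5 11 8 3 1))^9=(12)(0 6)(1 9)(10 11)=[6, 9, 2, 3, 4, 5, 0, 7, 8, 1, 11, 10, 12]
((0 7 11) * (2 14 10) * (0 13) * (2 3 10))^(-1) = (0 13 11 7)(2 14)(3 10) = [13, 1, 14, 10, 4, 5, 6, 0, 8, 9, 3, 7, 12, 11, 2]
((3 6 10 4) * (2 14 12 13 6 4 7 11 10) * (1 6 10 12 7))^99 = (14)(3 4) = [0, 1, 2, 4, 3, 5, 6, 7, 8, 9, 10, 11, 12, 13, 14]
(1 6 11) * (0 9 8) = (0 9 8)(1 6 11) = [9, 6, 2, 3, 4, 5, 11, 7, 0, 8, 10, 1]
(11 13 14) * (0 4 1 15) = (0 4 1 15)(11 13 14) = [4, 15, 2, 3, 1, 5, 6, 7, 8, 9, 10, 13, 12, 14, 11, 0]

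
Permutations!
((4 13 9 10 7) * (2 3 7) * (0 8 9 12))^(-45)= (0 3)(2 12)(4 9)(7 8)(10 13)= [3, 1, 12, 0, 9, 5, 6, 8, 7, 4, 13, 11, 2, 10]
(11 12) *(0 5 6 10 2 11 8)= (0 5 6 10 2 11 12 8)= [5, 1, 11, 3, 4, 6, 10, 7, 0, 9, 2, 12, 8]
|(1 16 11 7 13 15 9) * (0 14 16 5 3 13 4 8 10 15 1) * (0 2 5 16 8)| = |(0 14 8 10 15 9 2 5 3 13 1 16 11 7 4)| = 15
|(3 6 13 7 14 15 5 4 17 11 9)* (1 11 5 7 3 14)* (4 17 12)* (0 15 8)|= |(0 15 7 1 11 9 14 8)(3 6 13)(4 12)(5 17)|= 24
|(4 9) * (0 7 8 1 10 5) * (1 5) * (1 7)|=|(0 1 10 7 8 5)(4 9)|=6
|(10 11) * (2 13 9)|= |(2 13 9)(10 11)|= 6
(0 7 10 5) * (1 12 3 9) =(0 7 10 5)(1 12 3 9) =[7, 12, 2, 9, 4, 0, 6, 10, 8, 1, 5, 11, 3]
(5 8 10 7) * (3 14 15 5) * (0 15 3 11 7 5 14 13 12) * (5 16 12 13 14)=(0 15 5 8 10 16 12)(3 14)(7 11)=[15, 1, 2, 14, 4, 8, 6, 11, 10, 9, 16, 7, 0, 13, 3, 5, 12]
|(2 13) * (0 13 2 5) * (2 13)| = |(0 2 13 5)| = 4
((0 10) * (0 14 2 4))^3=(0 2 10 4 14)=[2, 1, 10, 3, 14, 5, 6, 7, 8, 9, 4, 11, 12, 13, 0]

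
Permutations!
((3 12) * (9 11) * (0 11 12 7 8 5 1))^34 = [5, 8, 2, 9, 4, 7, 6, 12, 3, 0, 10, 1, 11] = (0 5 7 12 11 1 8 3 9)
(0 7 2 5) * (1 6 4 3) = (0 7 2 5)(1 6 4 3) = [7, 6, 5, 1, 3, 0, 4, 2]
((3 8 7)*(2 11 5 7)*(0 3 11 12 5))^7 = (0 11 7 5 12 2 8 3) = [11, 1, 8, 0, 4, 12, 6, 5, 3, 9, 10, 7, 2]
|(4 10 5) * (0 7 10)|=5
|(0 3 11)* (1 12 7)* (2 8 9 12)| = |(0 3 11)(1 2 8 9 12 7)| = 6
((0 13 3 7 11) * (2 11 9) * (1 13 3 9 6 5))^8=(0 2 13 5 7)(1 6 3 11 9)=[2, 6, 13, 11, 4, 7, 3, 0, 8, 1, 10, 9, 12, 5]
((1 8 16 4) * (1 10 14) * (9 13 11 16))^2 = (1 9 11 4 14 8 13 16 10) = [0, 9, 2, 3, 14, 5, 6, 7, 13, 11, 1, 4, 12, 16, 8, 15, 10]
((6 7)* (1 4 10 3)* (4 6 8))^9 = (1 7 4 3 6 8 10) = [0, 7, 2, 6, 3, 5, 8, 4, 10, 9, 1]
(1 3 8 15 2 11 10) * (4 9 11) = (1 3 8 15 2 4 9 11 10) = [0, 3, 4, 8, 9, 5, 6, 7, 15, 11, 1, 10, 12, 13, 14, 2]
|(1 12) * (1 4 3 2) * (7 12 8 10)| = 8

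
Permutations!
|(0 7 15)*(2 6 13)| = |(0 7 15)(2 6 13)| = 3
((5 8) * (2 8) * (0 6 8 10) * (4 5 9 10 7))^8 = (0 9 6 10 8) = [9, 1, 2, 3, 4, 5, 10, 7, 0, 6, 8]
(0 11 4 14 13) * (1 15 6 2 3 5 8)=(0 11 4 14 13)(1 15 6 2 3 5 8)=[11, 15, 3, 5, 14, 8, 2, 7, 1, 9, 10, 4, 12, 0, 13, 6]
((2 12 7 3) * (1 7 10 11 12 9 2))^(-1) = (1 3 7)(2 9)(10 12 11) = [0, 3, 9, 7, 4, 5, 6, 1, 8, 2, 12, 10, 11]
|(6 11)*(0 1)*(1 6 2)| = |(0 6 11 2 1)| = 5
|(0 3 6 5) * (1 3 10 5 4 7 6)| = 6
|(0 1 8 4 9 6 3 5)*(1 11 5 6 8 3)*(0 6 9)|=9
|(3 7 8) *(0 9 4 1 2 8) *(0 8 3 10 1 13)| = |(0 9 4 13)(1 2 3 7 8 10)| = 12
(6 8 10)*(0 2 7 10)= (0 2 7 10 6 8)= [2, 1, 7, 3, 4, 5, 8, 10, 0, 9, 6]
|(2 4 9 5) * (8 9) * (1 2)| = |(1 2 4 8 9 5)| = 6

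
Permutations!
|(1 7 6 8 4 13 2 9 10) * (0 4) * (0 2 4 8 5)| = 18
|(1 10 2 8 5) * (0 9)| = 10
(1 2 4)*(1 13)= (1 2 4 13)= [0, 2, 4, 3, 13, 5, 6, 7, 8, 9, 10, 11, 12, 1]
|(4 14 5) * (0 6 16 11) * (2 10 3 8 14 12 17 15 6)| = 14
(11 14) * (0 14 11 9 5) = [14, 1, 2, 3, 4, 0, 6, 7, 8, 5, 10, 11, 12, 13, 9] = (0 14 9 5)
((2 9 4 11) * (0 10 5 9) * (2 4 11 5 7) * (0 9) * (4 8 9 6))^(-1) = [5, 1, 7, 3, 6, 4, 2, 10, 11, 8, 0, 9] = (0 5 4 6 2 7 10)(8 11 9)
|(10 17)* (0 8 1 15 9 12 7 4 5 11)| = 10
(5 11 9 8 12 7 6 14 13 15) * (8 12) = (5 11 9 12 7 6 14 13 15) = [0, 1, 2, 3, 4, 11, 14, 6, 8, 12, 10, 9, 7, 15, 13, 5]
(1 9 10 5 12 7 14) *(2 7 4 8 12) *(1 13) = (1 9 10 5 2 7 14 13)(4 8 12) = [0, 9, 7, 3, 8, 2, 6, 14, 12, 10, 5, 11, 4, 1, 13]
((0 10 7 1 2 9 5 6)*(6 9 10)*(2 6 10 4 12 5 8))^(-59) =(0 10 7 1 6)(2 4 12 5 9 8) =[10, 6, 4, 3, 12, 9, 0, 1, 2, 8, 7, 11, 5]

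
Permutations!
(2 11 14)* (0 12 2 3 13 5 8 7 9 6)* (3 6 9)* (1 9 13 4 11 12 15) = (0 15 1 9 13 5 8 7 3 4 11 14 6)(2 12) = [15, 9, 12, 4, 11, 8, 0, 3, 7, 13, 10, 14, 2, 5, 6, 1]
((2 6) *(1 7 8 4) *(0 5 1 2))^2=(0 1 8 2)(4 6 5 7)=[1, 8, 0, 3, 6, 7, 5, 4, 2]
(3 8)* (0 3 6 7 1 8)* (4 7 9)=(0 3)(1 8 6 9 4 7)=[3, 8, 2, 0, 7, 5, 9, 1, 6, 4]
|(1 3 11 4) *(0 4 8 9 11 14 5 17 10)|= 24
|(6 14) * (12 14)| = |(6 12 14)| = 3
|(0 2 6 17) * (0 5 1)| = 6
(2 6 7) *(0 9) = (0 9)(2 6 7) = [9, 1, 6, 3, 4, 5, 7, 2, 8, 0]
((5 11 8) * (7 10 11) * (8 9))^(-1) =(5 8 9 11 10 7) =[0, 1, 2, 3, 4, 8, 6, 5, 9, 11, 7, 10]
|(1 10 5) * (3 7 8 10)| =|(1 3 7 8 10 5)| =6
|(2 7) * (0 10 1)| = |(0 10 1)(2 7)| = 6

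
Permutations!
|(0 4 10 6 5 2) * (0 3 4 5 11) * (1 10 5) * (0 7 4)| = |(0 1 10 6 11 7 4 5 2 3)| = 10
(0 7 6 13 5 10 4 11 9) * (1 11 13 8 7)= (0 1 11 9)(4 13 5 10)(6 8 7)= [1, 11, 2, 3, 13, 10, 8, 6, 7, 0, 4, 9, 12, 5]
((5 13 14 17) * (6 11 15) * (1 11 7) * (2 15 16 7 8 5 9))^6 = (1 16)(2 14 8)(5 15 17)(6 9 13)(7 11) = [0, 16, 14, 3, 4, 15, 9, 11, 2, 13, 10, 7, 12, 6, 8, 17, 1, 5]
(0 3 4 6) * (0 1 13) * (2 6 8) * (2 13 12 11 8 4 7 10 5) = (0 3 7 10 5 2 6 1 12 11 8 13) = [3, 12, 6, 7, 4, 2, 1, 10, 13, 9, 5, 8, 11, 0]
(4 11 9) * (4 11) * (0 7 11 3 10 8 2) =(0 7 11 9 3 10 8 2) =[7, 1, 0, 10, 4, 5, 6, 11, 2, 3, 8, 9]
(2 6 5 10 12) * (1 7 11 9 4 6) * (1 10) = (1 7 11 9 4 6 5)(2 10 12) = [0, 7, 10, 3, 6, 1, 5, 11, 8, 4, 12, 9, 2]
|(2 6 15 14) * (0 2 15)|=|(0 2 6)(14 15)|=6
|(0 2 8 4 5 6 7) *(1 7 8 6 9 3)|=10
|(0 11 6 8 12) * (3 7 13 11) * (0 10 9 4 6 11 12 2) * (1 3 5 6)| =40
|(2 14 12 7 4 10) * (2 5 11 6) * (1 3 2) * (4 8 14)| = |(1 3 2 4 10 5 11 6)(7 8 14 12)| = 8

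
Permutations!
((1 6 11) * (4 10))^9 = (11)(4 10) = [0, 1, 2, 3, 10, 5, 6, 7, 8, 9, 4, 11]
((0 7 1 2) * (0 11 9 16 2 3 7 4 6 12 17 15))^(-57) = (0 12)(2 16 9 11)(4 17)(6 15) = [12, 1, 16, 3, 17, 5, 15, 7, 8, 11, 10, 2, 0, 13, 14, 6, 9, 4]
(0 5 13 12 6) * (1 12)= [5, 12, 2, 3, 4, 13, 0, 7, 8, 9, 10, 11, 6, 1]= (0 5 13 1 12 6)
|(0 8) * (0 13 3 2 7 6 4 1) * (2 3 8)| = 6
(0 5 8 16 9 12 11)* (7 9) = (0 5 8 16 7 9 12 11) = [5, 1, 2, 3, 4, 8, 6, 9, 16, 12, 10, 0, 11, 13, 14, 15, 7]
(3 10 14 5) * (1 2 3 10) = [0, 2, 3, 1, 4, 10, 6, 7, 8, 9, 14, 11, 12, 13, 5] = (1 2 3)(5 10 14)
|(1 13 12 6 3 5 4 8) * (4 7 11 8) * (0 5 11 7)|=|(0 5)(1 13 12 6 3 11 8)|=14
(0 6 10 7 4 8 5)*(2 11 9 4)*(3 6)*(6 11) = [3, 1, 6, 11, 8, 0, 10, 2, 5, 4, 7, 9] = (0 3 11 9 4 8 5)(2 6 10 7)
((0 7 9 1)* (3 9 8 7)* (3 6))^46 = (0 6 3 9 1) = [6, 0, 2, 9, 4, 5, 3, 7, 8, 1]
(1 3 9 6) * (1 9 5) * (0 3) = [3, 0, 2, 5, 4, 1, 9, 7, 8, 6] = (0 3 5 1)(6 9)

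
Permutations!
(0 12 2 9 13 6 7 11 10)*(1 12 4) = [4, 12, 9, 3, 1, 5, 7, 11, 8, 13, 0, 10, 2, 6] = (0 4 1 12 2 9 13 6 7 11 10)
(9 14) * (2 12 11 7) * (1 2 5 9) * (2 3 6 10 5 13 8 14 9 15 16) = [0, 3, 12, 6, 4, 15, 10, 13, 14, 9, 5, 7, 11, 8, 1, 16, 2] = (1 3 6 10 5 15 16 2 12 11 7 13 8 14)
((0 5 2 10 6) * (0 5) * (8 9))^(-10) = (2 6)(5 10) = [0, 1, 6, 3, 4, 10, 2, 7, 8, 9, 5]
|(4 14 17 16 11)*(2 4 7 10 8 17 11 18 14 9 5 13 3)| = 24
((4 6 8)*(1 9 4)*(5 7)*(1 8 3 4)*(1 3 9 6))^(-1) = [0, 4, 2, 9, 3, 7, 1, 5, 8, 6] = (1 4 3 9 6)(5 7)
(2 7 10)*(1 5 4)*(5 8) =(1 8 5 4)(2 7 10) =[0, 8, 7, 3, 1, 4, 6, 10, 5, 9, 2]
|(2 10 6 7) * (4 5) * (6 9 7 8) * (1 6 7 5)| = |(1 6 8 7 2 10 9 5 4)| = 9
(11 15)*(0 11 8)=(0 11 15 8)=[11, 1, 2, 3, 4, 5, 6, 7, 0, 9, 10, 15, 12, 13, 14, 8]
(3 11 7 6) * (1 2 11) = [0, 2, 11, 1, 4, 5, 3, 6, 8, 9, 10, 7] = (1 2 11 7 6 3)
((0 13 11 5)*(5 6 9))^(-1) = [5, 1, 2, 3, 4, 9, 11, 7, 8, 6, 10, 13, 12, 0] = (0 5 9 6 11 13)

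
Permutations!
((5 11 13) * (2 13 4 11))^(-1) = [0, 1, 5, 3, 11, 13, 6, 7, 8, 9, 10, 4, 12, 2] = (2 5 13)(4 11)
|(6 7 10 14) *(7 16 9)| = 6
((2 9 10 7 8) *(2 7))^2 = (2 10 9) = [0, 1, 10, 3, 4, 5, 6, 7, 8, 2, 9]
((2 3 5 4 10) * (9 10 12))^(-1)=(2 10 9 12 4 5 3)=[0, 1, 10, 2, 5, 3, 6, 7, 8, 12, 9, 11, 4]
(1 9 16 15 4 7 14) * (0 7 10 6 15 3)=(0 7 14 1 9 16 3)(4 10 6 15)=[7, 9, 2, 0, 10, 5, 15, 14, 8, 16, 6, 11, 12, 13, 1, 4, 3]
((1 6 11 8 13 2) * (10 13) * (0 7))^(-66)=(1 10 6 13 11 2 8)=[0, 10, 8, 3, 4, 5, 13, 7, 1, 9, 6, 2, 12, 11]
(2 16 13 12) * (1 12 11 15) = (1 12 2 16 13 11 15) = [0, 12, 16, 3, 4, 5, 6, 7, 8, 9, 10, 15, 2, 11, 14, 1, 13]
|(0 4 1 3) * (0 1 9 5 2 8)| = |(0 4 9 5 2 8)(1 3)| = 6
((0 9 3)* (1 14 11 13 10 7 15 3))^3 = (0 14 10 3 1 13 15 9 11 7) = [14, 13, 2, 1, 4, 5, 6, 0, 8, 11, 3, 7, 12, 15, 10, 9]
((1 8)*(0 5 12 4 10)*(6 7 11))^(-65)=(12)(1 8)(6 7 11)=[0, 8, 2, 3, 4, 5, 7, 11, 1, 9, 10, 6, 12]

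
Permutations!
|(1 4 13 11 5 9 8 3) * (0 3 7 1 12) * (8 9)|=|(0 3 12)(1 4 13 11 5 8 7)|=21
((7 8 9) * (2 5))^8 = (7 9 8) = [0, 1, 2, 3, 4, 5, 6, 9, 7, 8]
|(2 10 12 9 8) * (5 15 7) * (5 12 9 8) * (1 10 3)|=|(1 10 9 5 15 7 12 8 2 3)|=10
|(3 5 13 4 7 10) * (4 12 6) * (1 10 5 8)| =|(1 10 3 8)(4 7 5 13 12 6)| =12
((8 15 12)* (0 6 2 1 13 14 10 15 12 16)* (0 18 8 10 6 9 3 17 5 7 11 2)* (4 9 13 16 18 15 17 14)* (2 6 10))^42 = (18)(0 10)(3 11)(4 5)(6 14)(7 9)(13 17) = [10, 1, 2, 11, 5, 4, 14, 9, 8, 7, 0, 3, 12, 17, 6, 15, 16, 13, 18]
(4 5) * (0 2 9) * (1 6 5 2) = (0 1 6 5 4 2 9) = [1, 6, 9, 3, 2, 4, 5, 7, 8, 0]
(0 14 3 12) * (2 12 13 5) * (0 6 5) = [14, 1, 12, 13, 4, 2, 5, 7, 8, 9, 10, 11, 6, 0, 3] = (0 14 3 13)(2 12 6 5)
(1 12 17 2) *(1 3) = (1 12 17 2 3) = [0, 12, 3, 1, 4, 5, 6, 7, 8, 9, 10, 11, 17, 13, 14, 15, 16, 2]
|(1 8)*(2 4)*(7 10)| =|(1 8)(2 4)(7 10)| =2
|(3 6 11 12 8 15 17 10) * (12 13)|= 9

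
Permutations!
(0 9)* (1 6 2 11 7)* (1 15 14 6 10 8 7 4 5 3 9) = [1, 10, 11, 9, 5, 3, 2, 15, 7, 0, 8, 4, 12, 13, 6, 14] = (0 1 10 8 7 15 14 6 2 11 4 5 3 9)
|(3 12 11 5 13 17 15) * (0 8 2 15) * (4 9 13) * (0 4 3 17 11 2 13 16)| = 13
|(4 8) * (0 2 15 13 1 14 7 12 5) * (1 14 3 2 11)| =22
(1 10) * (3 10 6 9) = (1 6 9 3 10) = [0, 6, 2, 10, 4, 5, 9, 7, 8, 3, 1]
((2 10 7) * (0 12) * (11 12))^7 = (0 11 12)(2 10 7) = [11, 1, 10, 3, 4, 5, 6, 2, 8, 9, 7, 12, 0]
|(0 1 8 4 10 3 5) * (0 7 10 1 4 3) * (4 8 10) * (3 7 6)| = 6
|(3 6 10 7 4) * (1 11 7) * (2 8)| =14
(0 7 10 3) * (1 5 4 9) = (0 7 10 3)(1 5 4 9) = [7, 5, 2, 0, 9, 4, 6, 10, 8, 1, 3]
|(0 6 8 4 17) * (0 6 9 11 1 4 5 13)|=|(0 9 11 1 4 17 6 8 5 13)|=10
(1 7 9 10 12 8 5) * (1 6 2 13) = (1 7 9 10 12 8 5 6 2 13) = [0, 7, 13, 3, 4, 6, 2, 9, 5, 10, 12, 11, 8, 1]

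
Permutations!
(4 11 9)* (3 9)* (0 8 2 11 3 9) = [8, 1, 11, 0, 3, 5, 6, 7, 2, 4, 10, 9] = (0 8 2 11 9 4 3)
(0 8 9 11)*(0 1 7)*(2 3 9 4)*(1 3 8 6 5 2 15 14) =(0 6 5 2 8 4 15 14 1 7)(3 9 11) =[6, 7, 8, 9, 15, 2, 5, 0, 4, 11, 10, 3, 12, 13, 1, 14]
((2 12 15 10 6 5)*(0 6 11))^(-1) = [11, 1, 5, 3, 4, 6, 0, 7, 8, 9, 15, 10, 2, 13, 14, 12] = (0 11 10 15 12 2 5 6)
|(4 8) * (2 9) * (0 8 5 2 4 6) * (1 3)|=12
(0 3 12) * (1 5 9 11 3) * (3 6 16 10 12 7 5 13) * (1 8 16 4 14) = [8, 13, 2, 7, 14, 9, 4, 5, 16, 11, 12, 6, 0, 3, 1, 15, 10] = (0 8 16 10 12)(1 13 3 7 5 9 11 6 4 14)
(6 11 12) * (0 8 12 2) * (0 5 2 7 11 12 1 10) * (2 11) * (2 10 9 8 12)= (0 12 6 2 5 11 7 10)(1 9 8)= [12, 9, 5, 3, 4, 11, 2, 10, 1, 8, 0, 7, 6]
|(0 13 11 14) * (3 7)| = 4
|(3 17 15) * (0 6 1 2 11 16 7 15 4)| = |(0 6 1 2 11 16 7 15 3 17 4)| = 11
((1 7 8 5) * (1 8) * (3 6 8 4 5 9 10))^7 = [0, 7, 2, 8, 5, 4, 9, 1, 10, 3, 6] = (1 7)(3 8 10 6 9)(4 5)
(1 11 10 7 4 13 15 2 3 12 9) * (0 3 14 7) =(0 3 12 9 1 11 10)(2 14 7 4 13 15) =[3, 11, 14, 12, 13, 5, 6, 4, 8, 1, 0, 10, 9, 15, 7, 2]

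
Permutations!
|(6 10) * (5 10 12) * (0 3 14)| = 12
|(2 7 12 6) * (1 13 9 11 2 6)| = 7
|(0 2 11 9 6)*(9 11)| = |(11)(0 2 9 6)| = 4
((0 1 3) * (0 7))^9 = (0 1 3 7) = [1, 3, 2, 7, 4, 5, 6, 0]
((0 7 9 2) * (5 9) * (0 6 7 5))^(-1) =(0 7 6 2 9 5) =[7, 1, 9, 3, 4, 0, 2, 6, 8, 5]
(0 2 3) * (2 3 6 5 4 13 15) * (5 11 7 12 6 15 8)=(0 3)(2 15)(4 13 8 5)(6 11 7 12)=[3, 1, 15, 0, 13, 4, 11, 12, 5, 9, 10, 7, 6, 8, 14, 2]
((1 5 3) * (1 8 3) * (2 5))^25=(1 2 5)(3 8)=[0, 2, 5, 8, 4, 1, 6, 7, 3]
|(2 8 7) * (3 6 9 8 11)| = |(2 11 3 6 9 8 7)| = 7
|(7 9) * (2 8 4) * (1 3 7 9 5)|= |(9)(1 3 7 5)(2 8 4)|= 12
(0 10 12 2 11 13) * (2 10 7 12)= [7, 1, 11, 3, 4, 5, 6, 12, 8, 9, 2, 13, 10, 0]= (0 7 12 10 2 11 13)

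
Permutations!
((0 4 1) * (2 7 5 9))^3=[0, 1, 9, 3, 4, 7, 6, 2, 8, 5]=(2 9 5 7)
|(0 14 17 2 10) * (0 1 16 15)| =|(0 14 17 2 10 1 16 15)| =8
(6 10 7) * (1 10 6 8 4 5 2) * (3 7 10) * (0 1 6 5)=(10)(0 1 3 7 8 4)(2 6 5)=[1, 3, 6, 7, 0, 2, 5, 8, 4, 9, 10]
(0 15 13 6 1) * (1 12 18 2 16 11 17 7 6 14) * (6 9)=[15, 0, 16, 3, 4, 5, 12, 9, 8, 6, 10, 17, 18, 14, 1, 13, 11, 7, 2]=(0 15 13 14 1)(2 16 11 17 7 9 6 12 18)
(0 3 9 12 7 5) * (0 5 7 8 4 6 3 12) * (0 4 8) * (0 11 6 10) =(0 12 11 6 3 9 4 10) =[12, 1, 2, 9, 10, 5, 3, 7, 8, 4, 0, 6, 11]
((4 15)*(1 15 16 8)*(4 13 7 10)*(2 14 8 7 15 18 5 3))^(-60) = (1 3 8 5 14 18 2) = [0, 3, 1, 8, 4, 14, 6, 7, 5, 9, 10, 11, 12, 13, 18, 15, 16, 17, 2]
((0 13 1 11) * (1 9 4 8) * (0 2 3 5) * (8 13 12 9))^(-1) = [5, 8, 11, 2, 9, 3, 6, 7, 13, 12, 10, 1, 0, 4] = (0 5 3 2 11 1 8 13 4 9 12)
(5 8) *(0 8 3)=(0 8 5 3)=[8, 1, 2, 0, 4, 3, 6, 7, 5]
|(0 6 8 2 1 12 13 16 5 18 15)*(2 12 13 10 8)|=|(0 6 2 1 13 16 5 18 15)(8 12 10)|=9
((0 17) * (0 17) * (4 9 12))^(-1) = [0, 1, 2, 3, 12, 5, 6, 7, 8, 4, 10, 11, 9, 13, 14, 15, 16, 17] = (17)(4 12 9)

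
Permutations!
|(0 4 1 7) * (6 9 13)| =12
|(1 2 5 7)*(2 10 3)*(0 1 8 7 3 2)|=6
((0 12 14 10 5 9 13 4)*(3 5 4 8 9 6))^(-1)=(0 4 10 14 12)(3 6 5)(8 13 9)=[4, 1, 2, 6, 10, 3, 5, 7, 13, 8, 14, 11, 0, 9, 12]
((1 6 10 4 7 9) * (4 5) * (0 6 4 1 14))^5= [4, 0, 2, 3, 6, 14, 7, 10, 8, 5, 9, 11, 12, 13, 1]= (0 4 6 7 10 9 5 14 1)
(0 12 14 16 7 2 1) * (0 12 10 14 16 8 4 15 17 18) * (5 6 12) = (0 10 14 8 4 15 17 18)(1 5 6 12 16 7 2) = [10, 5, 1, 3, 15, 6, 12, 2, 4, 9, 14, 11, 16, 13, 8, 17, 7, 18, 0]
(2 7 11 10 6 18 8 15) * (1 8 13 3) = (1 8 15 2 7 11 10 6 18 13 3) = [0, 8, 7, 1, 4, 5, 18, 11, 15, 9, 6, 10, 12, 3, 14, 2, 16, 17, 13]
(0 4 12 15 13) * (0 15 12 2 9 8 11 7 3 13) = [4, 1, 9, 13, 2, 5, 6, 3, 11, 8, 10, 7, 12, 15, 14, 0] = (0 4 2 9 8 11 7 3 13 15)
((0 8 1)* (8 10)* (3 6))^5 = (0 10 8 1)(3 6) = [10, 0, 2, 6, 4, 5, 3, 7, 1, 9, 8]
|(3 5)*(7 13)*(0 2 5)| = 4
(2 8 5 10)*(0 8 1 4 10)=[8, 4, 1, 3, 10, 0, 6, 7, 5, 9, 2]=(0 8 5)(1 4 10 2)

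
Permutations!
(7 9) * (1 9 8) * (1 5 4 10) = (1 9 7 8 5 4 10) = [0, 9, 2, 3, 10, 4, 6, 8, 5, 7, 1]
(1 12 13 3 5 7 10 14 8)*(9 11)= [0, 12, 2, 5, 4, 7, 6, 10, 1, 11, 14, 9, 13, 3, 8]= (1 12 13 3 5 7 10 14 8)(9 11)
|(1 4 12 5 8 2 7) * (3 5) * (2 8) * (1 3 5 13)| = 8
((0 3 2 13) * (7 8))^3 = [13, 1, 3, 0, 4, 5, 6, 8, 7, 9, 10, 11, 12, 2] = (0 13 2 3)(7 8)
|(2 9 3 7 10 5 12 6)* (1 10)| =9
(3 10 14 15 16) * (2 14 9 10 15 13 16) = [0, 1, 14, 15, 4, 5, 6, 7, 8, 10, 9, 11, 12, 16, 13, 2, 3] = (2 14 13 16 3 15)(9 10)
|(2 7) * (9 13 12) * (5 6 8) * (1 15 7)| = 12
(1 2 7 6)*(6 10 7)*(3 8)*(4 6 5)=(1 2 5 4 6)(3 8)(7 10)=[0, 2, 5, 8, 6, 4, 1, 10, 3, 9, 7]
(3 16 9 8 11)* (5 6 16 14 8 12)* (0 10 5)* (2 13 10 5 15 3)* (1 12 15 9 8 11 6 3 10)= (0 5 3 14 11 2 13 1 12)(6 16 8)(9 15 10)= [5, 12, 13, 14, 4, 3, 16, 7, 6, 15, 9, 2, 0, 1, 11, 10, 8]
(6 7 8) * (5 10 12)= (5 10 12)(6 7 8)= [0, 1, 2, 3, 4, 10, 7, 8, 6, 9, 12, 11, 5]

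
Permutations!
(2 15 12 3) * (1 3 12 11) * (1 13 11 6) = (1 3 2 15 6)(11 13) = [0, 3, 15, 2, 4, 5, 1, 7, 8, 9, 10, 13, 12, 11, 14, 6]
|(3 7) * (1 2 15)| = |(1 2 15)(3 7)| = 6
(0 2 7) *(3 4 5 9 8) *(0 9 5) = (0 2 7 9 8 3 4) = [2, 1, 7, 4, 0, 5, 6, 9, 3, 8]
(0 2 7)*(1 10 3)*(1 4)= (0 2 7)(1 10 3 4)= [2, 10, 7, 4, 1, 5, 6, 0, 8, 9, 3]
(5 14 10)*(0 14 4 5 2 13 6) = (0 14 10 2 13 6)(4 5) = [14, 1, 13, 3, 5, 4, 0, 7, 8, 9, 2, 11, 12, 6, 10]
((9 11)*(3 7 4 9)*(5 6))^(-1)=(3 11 9 4 7)(5 6)=[0, 1, 2, 11, 7, 6, 5, 3, 8, 4, 10, 9]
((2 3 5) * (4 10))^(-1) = (2 5 3)(4 10) = [0, 1, 5, 2, 10, 3, 6, 7, 8, 9, 4]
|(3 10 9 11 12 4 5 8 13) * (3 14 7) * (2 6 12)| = 13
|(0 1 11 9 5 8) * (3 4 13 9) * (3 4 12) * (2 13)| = |(0 1 11 4 2 13 9 5 8)(3 12)| = 18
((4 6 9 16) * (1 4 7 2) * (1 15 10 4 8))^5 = [0, 8, 9, 3, 2, 5, 15, 6, 1, 10, 7, 11, 12, 13, 14, 16, 4] = (1 8)(2 9 10 7 6 15 16 4)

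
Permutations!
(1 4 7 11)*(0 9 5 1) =(0 9 5 1 4 7 11) =[9, 4, 2, 3, 7, 1, 6, 11, 8, 5, 10, 0]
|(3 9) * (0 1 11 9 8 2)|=|(0 1 11 9 3 8 2)|=7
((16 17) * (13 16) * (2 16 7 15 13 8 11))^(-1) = (2 11 8 17 16)(7 13 15) = [0, 1, 11, 3, 4, 5, 6, 13, 17, 9, 10, 8, 12, 15, 14, 7, 2, 16]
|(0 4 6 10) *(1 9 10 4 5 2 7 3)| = |(0 5 2 7 3 1 9 10)(4 6)| = 8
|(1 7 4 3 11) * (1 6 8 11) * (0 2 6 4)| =9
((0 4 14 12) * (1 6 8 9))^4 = (14) = [0, 1, 2, 3, 4, 5, 6, 7, 8, 9, 10, 11, 12, 13, 14]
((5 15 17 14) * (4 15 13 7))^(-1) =[0, 1, 2, 3, 7, 14, 6, 13, 8, 9, 10, 11, 12, 5, 17, 4, 16, 15] =(4 7 13 5 14 17 15)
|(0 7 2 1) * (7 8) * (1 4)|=|(0 8 7 2 4 1)|=6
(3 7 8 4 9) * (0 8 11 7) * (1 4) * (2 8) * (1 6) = [2, 4, 8, 0, 9, 5, 1, 11, 6, 3, 10, 7] = (0 2 8 6 1 4 9 3)(7 11)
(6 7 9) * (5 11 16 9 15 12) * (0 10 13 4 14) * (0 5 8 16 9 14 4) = (0 10 13)(5 11 9 6 7 15 12 8 16 14) = [10, 1, 2, 3, 4, 11, 7, 15, 16, 6, 13, 9, 8, 0, 5, 12, 14]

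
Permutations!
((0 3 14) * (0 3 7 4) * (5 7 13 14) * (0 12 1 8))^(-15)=(0 7)(1 3)(4 13)(5 8)(12 14)=[7, 3, 2, 1, 13, 8, 6, 0, 5, 9, 10, 11, 14, 4, 12]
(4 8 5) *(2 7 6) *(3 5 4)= (2 7 6)(3 5)(4 8)= [0, 1, 7, 5, 8, 3, 2, 6, 4]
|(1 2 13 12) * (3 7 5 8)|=|(1 2 13 12)(3 7 5 8)|=4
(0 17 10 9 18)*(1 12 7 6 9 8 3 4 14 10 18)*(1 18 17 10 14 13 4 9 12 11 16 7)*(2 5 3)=[10, 11, 5, 9, 13, 3, 12, 6, 2, 18, 8, 16, 1, 4, 14, 15, 7, 17, 0]=(0 10 8 2 5 3 9 18)(1 11 16 7 6 12)(4 13)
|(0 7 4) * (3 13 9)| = |(0 7 4)(3 13 9)| = 3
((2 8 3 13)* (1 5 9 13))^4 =(1 2 5 8 9 3 13) =[0, 2, 5, 13, 4, 8, 6, 7, 9, 3, 10, 11, 12, 1]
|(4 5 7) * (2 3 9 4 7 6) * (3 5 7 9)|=3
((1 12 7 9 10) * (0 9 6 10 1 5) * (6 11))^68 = (0 11 9 6 1 10 12 5 7) = [11, 10, 2, 3, 4, 7, 1, 0, 8, 6, 12, 9, 5]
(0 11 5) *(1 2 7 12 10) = (0 11 5)(1 2 7 12 10) = [11, 2, 7, 3, 4, 0, 6, 12, 8, 9, 1, 5, 10]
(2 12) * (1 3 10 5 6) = [0, 3, 12, 10, 4, 6, 1, 7, 8, 9, 5, 11, 2] = (1 3 10 5 6)(2 12)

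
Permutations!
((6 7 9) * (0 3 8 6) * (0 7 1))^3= [6, 8, 2, 1, 4, 5, 3, 9, 0, 7]= (0 6 3 1 8)(7 9)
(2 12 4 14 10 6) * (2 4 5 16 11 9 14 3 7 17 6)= [0, 1, 12, 7, 3, 16, 4, 17, 8, 14, 2, 9, 5, 13, 10, 15, 11, 6]= (2 12 5 16 11 9 14 10)(3 7 17 6 4)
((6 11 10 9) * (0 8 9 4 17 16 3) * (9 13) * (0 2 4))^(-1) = [10, 1, 3, 16, 2, 5, 9, 7, 0, 13, 11, 6, 12, 8, 14, 15, 17, 4] = (0 10 11 6 9 13 8)(2 3 16 17 4)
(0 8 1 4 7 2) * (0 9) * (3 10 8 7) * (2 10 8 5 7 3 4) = (0 3 8 1 2 9)(5 7 10) = [3, 2, 9, 8, 4, 7, 6, 10, 1, 0, 5]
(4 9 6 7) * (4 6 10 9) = (6 7)(9 10) = [0, 1, 2, 3, 4, 5, 7, 6, 8, 10, 9]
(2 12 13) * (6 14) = [0, 1, 12, 3, 4, 5, 14, 7, 8, 9, 10, 11, 13, 2, 6] = (2 12 13)(6 14)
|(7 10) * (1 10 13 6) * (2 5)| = 10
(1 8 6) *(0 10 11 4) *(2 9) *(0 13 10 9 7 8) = (0 9 2 7 8 6 1)(4 13 10 11) = [9, 0, 7, 3, 13, 5, 1, 8, 6, 2, 11, 4, 12, 10]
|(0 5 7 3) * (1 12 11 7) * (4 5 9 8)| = |(0 9 8 4 5 1 12 11 7 3)| = 10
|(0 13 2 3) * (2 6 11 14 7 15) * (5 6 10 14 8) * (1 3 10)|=|(0 13 1 3)(2 10 14 7 15)(5 6 11 8)|=20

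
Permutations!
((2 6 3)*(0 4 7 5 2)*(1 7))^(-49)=(0 3 6 2 5 7 1 4)=[3, 4, 5, 6, 0, 7, 2, 1]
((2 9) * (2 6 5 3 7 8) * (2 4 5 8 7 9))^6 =(9) =[0, 1, 2, 3, 4, 5, 6, 7, 8, 9]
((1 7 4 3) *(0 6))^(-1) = (0 6)(1 3 4 7) = [6, 3, 2, 4, 7, 5, 0, 1]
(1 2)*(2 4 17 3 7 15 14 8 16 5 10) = (1 4 17 3 7 15 14 8 16 5 10 2) = [0, 4, 1, 7, 17, 10, 6, 15, 16, 9, 2, 11, 12, 13, 8, 14, 5, 3]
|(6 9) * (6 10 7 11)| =|(6 9 10 7 11)| =5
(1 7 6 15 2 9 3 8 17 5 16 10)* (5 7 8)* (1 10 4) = (1 8 17 7 6 15 2 9 3 5 16 4) = [0, 8, 9, 5, 1, 16, 15, 6, 17, 3, 10, 11, 12, 13, 14, 2, 4, 7]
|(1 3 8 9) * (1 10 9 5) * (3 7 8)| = 4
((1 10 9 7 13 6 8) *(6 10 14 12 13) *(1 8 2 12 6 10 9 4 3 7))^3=(1 2 9 6 13 14 12)(3 4 10 7)=[0, 2, 9, 4, 10, 5, 13, 3, 8, 6, 7, 11, 1, 14, 12]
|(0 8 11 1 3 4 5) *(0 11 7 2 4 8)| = 8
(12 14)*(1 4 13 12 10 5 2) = [0, 4, 1, 3, 13, 2, 6, 7, 8, 9, 5, 11, 14, 12, 10] = (1 4 13 12 14 10 5 2)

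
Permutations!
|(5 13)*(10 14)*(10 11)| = |(5 13)(10 14 11)| = 6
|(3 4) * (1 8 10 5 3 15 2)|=|(1 8 10 5 3 4 15 2)|=8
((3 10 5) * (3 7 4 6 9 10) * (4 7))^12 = [0, 1, 2, 3, 9, 6, 10, 7, 8, 5, 4] = (4 9 5 6 10)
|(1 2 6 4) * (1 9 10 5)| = 7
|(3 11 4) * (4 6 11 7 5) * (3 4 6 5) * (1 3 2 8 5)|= 8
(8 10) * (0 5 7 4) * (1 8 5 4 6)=[4, 8, 2, 3, 0, 7, 1, 6, 10, 9, 5]=(0 4)(1 8 10 5 7 6)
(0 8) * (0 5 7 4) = (0 8 5 7 4) = [8, 1, 2, 3, 0, 7, 6, 4, 5]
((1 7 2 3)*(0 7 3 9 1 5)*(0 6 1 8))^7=(0 2 8 7 9)(1 6 5 3)=[2, 6, 8, 1, 4, 3, 5, 9, 7, 0]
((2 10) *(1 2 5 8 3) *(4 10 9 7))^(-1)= [0, 3, 1, 8, 7, 10, 6, 9, 5, 2, 4]= (1 3 8 5 10 4 7 9 2)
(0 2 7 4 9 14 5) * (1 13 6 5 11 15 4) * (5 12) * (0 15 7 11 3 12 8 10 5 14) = (0 2 11 7 1 13 6 8 10 5 15 4 9)(3 12 14) = [2, 13, 11, 12, 9, 15, 8, 1, 10, 0, 5, 7, 14, 6, 3, 4]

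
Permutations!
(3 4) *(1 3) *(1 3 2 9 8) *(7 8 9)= (9)(1 2 7 8)(3 4)= [0, 2, 7, 4, 3, 5, 6, 8, 1, 9]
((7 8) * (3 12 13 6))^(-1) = (3 6 13 12)(7 8) = [0, 1, 2, 6, 4, 5, 13, 8, 7, 9, 10, 11, 3, 12]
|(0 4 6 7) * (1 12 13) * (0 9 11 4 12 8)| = 5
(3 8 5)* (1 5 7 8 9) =[0, 5, 2, 9, 4, 3, 6, 8, 7, 1] =(1 5 3 9)(7 8)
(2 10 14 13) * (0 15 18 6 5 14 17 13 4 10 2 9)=(0 15 18 6 5 14 4 10 17 13 9)=[15, 1, 2, 3, 10, 14, 5, 7, 8, 0, 17, 11, 12, 9, 4, 18, 16, 13, 6]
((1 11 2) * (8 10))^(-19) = (1 2 11)(8 10) = [0, 2, 11, 3, 4, 5, 6, 7, 10, 9, 8, 1]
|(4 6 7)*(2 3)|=|(2 3)(4 6 7)|=6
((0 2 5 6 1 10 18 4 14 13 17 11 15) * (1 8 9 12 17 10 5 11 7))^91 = [15, 8, 0, 3, 14, 9, 12, 6, 17, 7, 18, 2, 1, 10, 13, 11, 16, 5, 4] = (0 15 11 2)(1 8 17 5 9 7 6 12)(4 14 13 10 18)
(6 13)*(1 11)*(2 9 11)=[0, 2, 9, 3, 4, 5, 13, 7, 8, 11, 10, 1, 12, 6]=(1 2 9 11)(6 13)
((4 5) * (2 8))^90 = (8) = [0, 1, 2, 3, 4, 5, 6, 7, 8]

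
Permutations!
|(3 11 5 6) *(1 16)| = 4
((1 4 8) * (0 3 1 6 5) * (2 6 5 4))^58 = (0 1 6 8)(2 4 5 3) = [1, 6, 4, 2, 5, 3, 8, 7, 0]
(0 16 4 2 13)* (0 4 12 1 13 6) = [16, 13, 6, 3, 2, 5, 0, 7, 8, 9, 10, 11, 1, 4, 14, 15, 12] = (0 16 12 1 13 4 2 6)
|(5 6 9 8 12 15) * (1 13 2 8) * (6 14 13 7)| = 28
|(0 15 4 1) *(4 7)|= 5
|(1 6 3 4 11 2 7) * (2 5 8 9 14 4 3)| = 12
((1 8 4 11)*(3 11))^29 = (1 11 3 4 8) = [0, 11, 2, 4, 8, 5, 6, 7, 1, 9, 10, 3]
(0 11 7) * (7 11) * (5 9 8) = (11)(0 7)(5 9 8) = [7, 1, 2, 3, 4, 9, 6, 0, 5, 8, 10, 11]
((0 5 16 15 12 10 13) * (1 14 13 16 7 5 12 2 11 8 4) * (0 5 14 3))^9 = [1, 8, 16, 4, 11, 7, 6, 14, 2, 9, 0, 15, 3, 5, 13, 10, 12] = (0 1 8 2 16 12 3 4 11 15 10)(5 7 14 13)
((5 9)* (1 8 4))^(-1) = (1 4 8)(5 9) = [0, 4, 2, 3, 8, 9, 6, 7, 1, 5]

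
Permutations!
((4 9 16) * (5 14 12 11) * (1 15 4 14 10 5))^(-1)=[0, 11, 2, 3, 15, 10, 6, 7, 8, 4, 5, 12, 14, 13, 16, 1, 9]=(1 11 12 14 16 9 4 15)(5 10)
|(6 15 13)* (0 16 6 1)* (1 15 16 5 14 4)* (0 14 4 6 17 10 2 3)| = 22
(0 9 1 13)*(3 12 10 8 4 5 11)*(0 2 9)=(1 13 2 9)(3 12 10 8 4 5 11)=[0, 13, 9, 12, 5, 11, 6, 7, 4, 1, 8, 3, 10, 2]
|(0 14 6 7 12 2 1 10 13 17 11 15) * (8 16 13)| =|(0 14 6 7 12 2 1 10 8 16 13 17 11 15)| =14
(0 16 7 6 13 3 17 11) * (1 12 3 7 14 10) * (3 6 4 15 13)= (0 16 14 10 1 12 6 3 17 11)(4 15 13 7)= [16, 12, 2, 17, 15, 5, 3, 4, 8, 9, 1, 0, 6, 7, 10, 13, 14, 11]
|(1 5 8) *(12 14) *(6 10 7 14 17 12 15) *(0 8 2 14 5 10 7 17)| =6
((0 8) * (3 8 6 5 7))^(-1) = (0 8 3 7 5 6) = [8, 1, 2, 7, 4, 6, 0, 5, 3]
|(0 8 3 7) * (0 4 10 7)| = 3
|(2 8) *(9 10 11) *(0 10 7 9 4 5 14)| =6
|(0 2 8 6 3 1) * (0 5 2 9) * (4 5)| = 14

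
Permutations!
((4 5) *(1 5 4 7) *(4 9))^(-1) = [0, 7, 2, 3, 9, 1, 6, 5, 8, 4] = (1 7 5)(4 9)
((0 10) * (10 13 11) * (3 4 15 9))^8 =[0, 1, 2, 3, 4, 5, 6, 7, 8, 9, 10, 11, 12, 13, 14, 15] =(15)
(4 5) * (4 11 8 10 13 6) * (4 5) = [0, 1, 2, 3, 4, 11, 5, 7, 10, 9, 13, 8, 12, 6] = (5 11 8 10 13 6)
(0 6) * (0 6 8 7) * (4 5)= (0 8 7)(4 5)= [8, 1, 2, 3, 5, 4, 6, 0, 7]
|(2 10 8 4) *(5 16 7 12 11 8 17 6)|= |(2 10 17 6 5 16 7 12 11 8 4)|= 11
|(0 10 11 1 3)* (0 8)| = |(0 10 11 1 3 8)| = 6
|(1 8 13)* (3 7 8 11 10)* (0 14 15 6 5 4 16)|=7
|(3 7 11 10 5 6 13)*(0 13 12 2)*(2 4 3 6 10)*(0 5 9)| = 12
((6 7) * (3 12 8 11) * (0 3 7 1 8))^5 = (0 12 3) = [12, 1, 2, 0, 4, 5, 6, 7, 8, 9, 10, 11, 3]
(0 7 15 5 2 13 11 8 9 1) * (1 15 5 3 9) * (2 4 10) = (0 7 5 4 10 2 13 11 8 1)(3 9 15) = [7, 0, 13, 9, 10, 4, 6, 5, 1, 15, 2, 8, 12, 11, 14, 3]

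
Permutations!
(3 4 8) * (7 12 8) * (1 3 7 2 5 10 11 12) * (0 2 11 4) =(0 2 5 10 4 11 12 8 7 1 3) =[2, 3, 5, 0, 11, 10, 6, 1, 7, 9, 4, 12, 8]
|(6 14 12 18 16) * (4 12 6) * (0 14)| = |(0 14 6)(4 12 18 16)| = 12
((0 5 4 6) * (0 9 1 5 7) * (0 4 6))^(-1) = (0 4 7)(1 9 6 5) = [4, 9, 2, 3, 7, 1, 5, 0, 8, 6]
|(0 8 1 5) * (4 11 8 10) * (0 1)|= 10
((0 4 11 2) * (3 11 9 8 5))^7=(0 2 11 3 5 8 9 4)=[2, 1, 11, 5, 0, 8, 6, 7, 9, 4, 10, 3]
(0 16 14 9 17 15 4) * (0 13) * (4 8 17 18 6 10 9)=(0 16 14 4 13)(6 10 9 18)(8 17 15)=[16, 1, 2, 3, 13, 5, 10, 7, 17, 18, 9, 11, 12, 0, 4, 8, 14, 15, 6]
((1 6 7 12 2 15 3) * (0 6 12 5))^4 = (1 3 15 2 12) = [0, 3, 12, 15, 4, 5, 6, 7, 8, 9, 10, 11, 1, 13, 14, 2]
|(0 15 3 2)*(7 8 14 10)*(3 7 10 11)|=|(0 15 7 8 14 11 3 2)|=8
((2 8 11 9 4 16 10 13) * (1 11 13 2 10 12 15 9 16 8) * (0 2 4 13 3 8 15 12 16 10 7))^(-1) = (16)(0 7 13 9 15 4 10 11 1 2)(3 8) = [7, 2, 0, 8, 10, 5, 6, 13, 3, 15, 11, 1, 12, 9, 14, 4, 16]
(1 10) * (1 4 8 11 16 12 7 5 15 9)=[0, 10, 2, 3, 8, 15, 6, 5, 11, 1, 4, 16, 7, 13, 14, 9, 12]=(1 10 4 8 11 16 12 7 5 15 9)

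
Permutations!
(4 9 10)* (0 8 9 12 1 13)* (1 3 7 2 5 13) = (0 8 9 10 4 12 3 7 2 5 13) = [8, 1, 5, 7, 12, 13, 6, 2, 9, 10, 4, 11, 3, 0]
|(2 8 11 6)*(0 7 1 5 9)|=20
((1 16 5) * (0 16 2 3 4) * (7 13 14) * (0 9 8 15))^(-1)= [15, 5, 1, 2, 3, 16, 6, 14, 9, 4, 10, 11, 12, 7, 13, 8, 0]= (0 15 8 9 4 3 2 1 5 16)(7 14 13)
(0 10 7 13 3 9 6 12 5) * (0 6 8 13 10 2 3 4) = (0 2 3 9 8 13 4)(5 6 12)(7 10) = [2, 1, 3, 9, 0, 6, 12, 10, 13, 8, 7, 11, 5, 4]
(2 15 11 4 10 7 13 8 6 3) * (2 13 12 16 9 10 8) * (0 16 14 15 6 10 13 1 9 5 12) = [16, 9, 6, 1, 8, 12, 3, 0, 10, 13, 7, 4, 14, 2, 15, 11, 5] = (0 16 5 12 14 15 11 4 8 10 7)(1 9 13 2 6 3)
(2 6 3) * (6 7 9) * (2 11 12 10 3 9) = (2 7)(3 11 12 10)(6 9) = [0, 1, 7, 11, 4, 5, 9, 2, 8, 6, 3, 12, 10]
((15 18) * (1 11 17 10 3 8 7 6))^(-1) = [0, 6, 2, 10, 4, 5, 7, 8, 3, 9, 17, 1, 12, 13, 14, 18, 16, 11, 15] = (1 6 7 8 3 10 17 11)(15 18)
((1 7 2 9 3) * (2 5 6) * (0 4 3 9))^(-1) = [2, 3, 6, 4, 0, 7, 5, 1, 8, 9] = (9)(0 2 6 5 7 1 3 4)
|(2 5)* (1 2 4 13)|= |(1 2 5 4 13)|= 5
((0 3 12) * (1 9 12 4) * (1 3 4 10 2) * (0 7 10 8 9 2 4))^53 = (1 2)(3 7 8 10 9 4 12) = [0, 2, 1, 7, 12, 5, 6, 8, 10, 4, 9, 11, 3]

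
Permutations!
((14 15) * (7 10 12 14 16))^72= (16)= [0, 1, 2, 3, 4, 5, 6, 7, 8, 9, 10, 11, 12, 13, 14, 15, 16]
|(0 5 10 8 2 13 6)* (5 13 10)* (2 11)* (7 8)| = 15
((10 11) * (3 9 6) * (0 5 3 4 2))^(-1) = (0 2 4 6 9 3 5)(10 11) = [2, 1, 4, 5, 6, 0, 9, 7, 8, 3, 11, 10]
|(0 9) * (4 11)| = 2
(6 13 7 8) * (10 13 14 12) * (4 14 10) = [0, 1, 2, 3, 14, 5, 10, 8, 6, 9, 13, 11, 4, 7, 12] = (4 14 12)(6 10 13 7 8)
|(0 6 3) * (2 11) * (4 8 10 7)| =12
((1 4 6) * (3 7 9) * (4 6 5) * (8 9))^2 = (3 8)(7 9) = [0, 1, 2, 8, 4, 5, 6, 9, 3, 7]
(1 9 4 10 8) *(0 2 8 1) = (0 2 8)(1 9 4 10) = [2, 9, 8, 3, 10, 5, 6, 7, 0, 4, 1]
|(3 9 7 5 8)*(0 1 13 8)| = 8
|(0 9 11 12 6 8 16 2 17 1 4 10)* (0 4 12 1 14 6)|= 30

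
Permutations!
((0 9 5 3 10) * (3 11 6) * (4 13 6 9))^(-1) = (0 10 3 6 13 4)(5 9 11) = [10, 1, 2, 6, 0, 9, 13, 7, 8, 11, 3, 5, 12, 4]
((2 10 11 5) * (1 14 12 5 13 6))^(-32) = (1 2 6 5 13 12 11 14 10) = [0, 2, 6, 3, 4, 13, 5, 7, 8, 9, 1, 14, 11, 12, 10]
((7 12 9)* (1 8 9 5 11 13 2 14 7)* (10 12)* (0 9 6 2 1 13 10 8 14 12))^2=(0 13 14 8 2 5 10 9 1 7 6 12 11)=[13, 7, 5, 3, 4, 10, 12, 6, 2, 1, 9, 0, 11, 14, 8]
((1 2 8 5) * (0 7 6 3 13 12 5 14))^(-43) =(0 7 6 3 13 12 5 1 2 8 14) =[7, 2, 8, 13, 4, 1, 3, 6, 14, 9, 10, 11, 5, 12, 0]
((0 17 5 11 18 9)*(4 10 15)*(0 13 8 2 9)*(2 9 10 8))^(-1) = (0 18 11 5 17)(2 13 9 8 4 15 10) = [18, 1, 13, 3, 15, 17, 6, 7, 4, 8, 2, 5, 12, 9, 14, 10, 16, 0, 11]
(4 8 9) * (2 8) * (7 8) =(2 7 8 9 4) =[0, 1, 7, 3, 2, 5, 6, 8, 9, 4]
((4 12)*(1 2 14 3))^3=[0, 3, 1, 14, 12, 5, 6, 7, 8, 9, 10, 11, 4, 13, 2]=(1 3 14 2)(4 12)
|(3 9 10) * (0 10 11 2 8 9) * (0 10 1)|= |(0 1)(2 8 9 11)(3 10)|= 4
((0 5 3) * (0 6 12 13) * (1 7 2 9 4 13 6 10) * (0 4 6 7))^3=(0 10 5 1 3)(2 12 9 7 6)(4 13)=[10, 3, 12, 0, 13, 1, 2, 6, 8, 7, 5, 11, 9, 4]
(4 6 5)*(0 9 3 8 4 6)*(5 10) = [9, 1, 2, 8, 0, 6, 10, 7, 4, 3, 5] = (0 9 3 8 4)(5 6 10)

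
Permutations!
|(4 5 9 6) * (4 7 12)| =|(4 5 9 6 7 12)| =6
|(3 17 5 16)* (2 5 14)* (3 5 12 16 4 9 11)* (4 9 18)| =|(2 12 16 5 9 11 3 17 14)(4 18)| =18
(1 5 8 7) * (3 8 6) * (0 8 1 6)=(0 8 7 6 3 1 5)=[8, 5, 2, 1, 4, 0, 3, 6, 7]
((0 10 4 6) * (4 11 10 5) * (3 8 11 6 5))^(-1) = (0 6 10 11 8 3)(4 5) = [6, 1, 2, 0, 5, 4, 10, 7, 3, 9, 11, 8]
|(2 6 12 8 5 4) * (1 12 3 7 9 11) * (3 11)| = |(1 12 8 5 4 2 6 11)(3 7 9)| = 24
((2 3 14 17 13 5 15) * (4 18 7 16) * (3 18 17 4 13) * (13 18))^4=(7 16 18)=[0, 1, 2, 3, 4, 5, 6, 16, 8, 9, 10, 11, 12, 13, 14, 15, 18, 17, 7]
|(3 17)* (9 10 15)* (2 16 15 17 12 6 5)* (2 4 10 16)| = |(3 12 6 5 4 10 17)(9 16 15)| = 21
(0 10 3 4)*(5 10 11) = [11, 1, 2, 4, 0, 10, 6, 7, 8, 9, 3, 5] = (0 11 5 10 3 4)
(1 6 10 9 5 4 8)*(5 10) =(1 6 5 4 8)(9 10) =[0, 6, 2, 3, 8, 4, 5, 7, 1, 10, 9]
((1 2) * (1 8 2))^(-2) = [0, 1, 2, 3, 4, 5, 6, 7, 8] = (8)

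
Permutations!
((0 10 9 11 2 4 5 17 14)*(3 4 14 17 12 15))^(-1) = (17)(0 14 2 11 9 10)(3 15 12 5 4) = [14, 1, 11, 15, 3, 4, 6, 7, 8, 10, 0, 9, 5, 13, 2, 12, 16, 17]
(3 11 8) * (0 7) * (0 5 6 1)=(0 7 5 6 1)(3 11 8)=[7, 0, 2, 11, 4, 6, 1, 5, 3, 9, 10, 8]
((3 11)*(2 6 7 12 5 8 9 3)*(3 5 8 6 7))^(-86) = (2 9 11 8 3 12 6 7 5) = [0, 1, 9, 12, 4, 2, 7, 5, 3, 11, 10, 8, 6]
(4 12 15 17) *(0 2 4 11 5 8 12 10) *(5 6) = (0 2 4 10)(5 8 12 15 17 11 6) = [2, 1, 4, 3, 10, 8, 5, 7, 12, 9, 0, 6, 15, 13, 14, 17, 16, 11]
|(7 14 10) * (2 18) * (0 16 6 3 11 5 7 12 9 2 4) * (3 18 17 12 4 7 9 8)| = |(0 16 6 18 7 14 10 4)(2 17 12 8 3 11 5 9)| = 8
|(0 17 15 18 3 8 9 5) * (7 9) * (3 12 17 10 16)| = 8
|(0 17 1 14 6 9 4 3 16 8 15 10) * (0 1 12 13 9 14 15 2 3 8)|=30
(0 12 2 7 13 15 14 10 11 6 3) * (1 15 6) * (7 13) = (0 12 2 13 6 3)(1 15 14 10 11) = [12, 15, 13, 0, 4, 5, 3, 7, 8, 9, 11, 1, 2, 6, 10, 14]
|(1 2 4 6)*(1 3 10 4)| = |(1 2)(3 10 4 6)| = 4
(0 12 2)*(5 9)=(0 12 2)(5 9)=[12, 1, 0, 3, 4, 9, 6, 7, 8, 5, 10, 11, 2]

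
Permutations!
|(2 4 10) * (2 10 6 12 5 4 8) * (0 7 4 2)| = |(0 7 4 6 12 5 2 8)| = 8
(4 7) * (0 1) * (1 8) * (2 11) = (0 8 1)(2 11)(4 7) = [8, 0, 11, 3, 7, 5, 6, 4, 1, 9, 10, 2]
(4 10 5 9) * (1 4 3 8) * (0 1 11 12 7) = [1, 4, 2, 8, 10, 9, 6, 0, 11, 3, 5, 12, 7] = (0 1 4 10 5 9 3 8 11 12 7)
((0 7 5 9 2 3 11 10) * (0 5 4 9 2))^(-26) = [4, 1, 5, 2, 0, 10, 6, 9, 8, 7, 11, 3] = (0 4)(2 5 10 11 3)(7 9)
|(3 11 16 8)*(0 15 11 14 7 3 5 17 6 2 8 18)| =|(0 15 11 16 18)(2 8 5 17 6)(3 14 7)| =15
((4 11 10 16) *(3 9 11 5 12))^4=(3 16)(4 9)(5 11)(10 12)=[0, 1, 2, 16, 9, 11, 6, 7, 8, 4, 12, 5, 10, 13, 14, 15, 3]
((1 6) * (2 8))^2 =(8) =[0, 1, 2, 3, 4, 5, 6, 7, 8]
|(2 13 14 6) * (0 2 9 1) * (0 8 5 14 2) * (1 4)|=|(1 8 5 14 6 9 4)(2 13)|=14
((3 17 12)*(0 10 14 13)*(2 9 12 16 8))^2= (0 14)(2 12 17 8 9 3 16)(10 13)= [14, 1, 12, 16, 4, 5, 6, 7, 9, 3, 13, 11, 17, 10, 0, 15, 2, 8]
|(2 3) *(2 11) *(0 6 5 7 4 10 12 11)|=|(0 6 5 7 4 10 12 11 2 3)|=10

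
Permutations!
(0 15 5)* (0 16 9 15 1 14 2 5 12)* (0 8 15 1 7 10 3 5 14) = (0 7 10 3 5 16 9 1)(2 14)(8 15 12) = [7, 0, 14, 5, 4, 16, 6, 10, 15, 1, 3, 11, 8, 13, 2, 12, 9]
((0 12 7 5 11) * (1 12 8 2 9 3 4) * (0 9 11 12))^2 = [2, 8, 9, 1, 0, 7, 6, 12, 11, 4, 10, 3, 5] = (0 2 9 4)(1 8 11 3)(5 7 12)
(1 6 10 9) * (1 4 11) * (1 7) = (1 6 10 9 4 11 7) = [0, 6, 2, 3, 11, 5, 10, 1, 8, 4, 9, 7]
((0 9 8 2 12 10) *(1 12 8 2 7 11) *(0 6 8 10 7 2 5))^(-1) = (0 5 9)(1 11 7 12)(2 8 6 10) = [5, 11, 8, 3, 4, 9, 10, 12, 6, 0, 2, 7, 1]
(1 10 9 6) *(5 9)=(1 10 5 9 6)=[0, 10, 2, 3, 4, 9, 1, 7, 8, 6, 5]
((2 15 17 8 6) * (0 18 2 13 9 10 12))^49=(0 8 12 17 10 15 9 2 13 18 6)=[8, 1, 13, 3, 4, 5, 0, 7, 12, 2, 15, 11, 17, 18, 14, 9, 16, 10, 6]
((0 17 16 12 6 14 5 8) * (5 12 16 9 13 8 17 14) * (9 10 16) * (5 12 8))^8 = (0 8 14)(5 10 9)(13 17 16) = [8, 1, 2, 3, 4, 10, 6, 7, 14, 5, 9, 11, 12, 17, 0, 15, 13, 16]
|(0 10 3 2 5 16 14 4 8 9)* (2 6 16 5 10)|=10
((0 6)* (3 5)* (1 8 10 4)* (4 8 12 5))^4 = (1 4 3 5 12) = [0, 4, 2, 5, 3, 12, 6, 7, 8, 9, 10, 11, 1]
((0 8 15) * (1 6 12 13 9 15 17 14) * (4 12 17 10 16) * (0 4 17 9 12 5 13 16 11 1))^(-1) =[14, 11, 2, 3, 15, 4, 1, 7, 0, 6, 8, 10, 13, 5, 17, 9, 12, 16] =(0 14 17 16 12 13 5 4 15 9 6 1 11 10 8)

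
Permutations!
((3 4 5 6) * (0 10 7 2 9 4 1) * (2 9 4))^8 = [3, 6, 7, 5, 9, 2, 4, 0, 8, 10, 1] = (0 3 5 2 7)(1 6 4 9 10)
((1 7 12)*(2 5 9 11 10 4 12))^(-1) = [0, 12, 7, 3, 10, 2, 6, 1, 8, 5, 11, 9, 4] = (1 12 4 10 11 9 5 2 7)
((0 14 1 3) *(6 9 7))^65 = [14, 3, 2, 0, 4, 5, 7, 9, 8, 6, 10, 11, 12, 13, 1] = (0 14 1 3)(6 7 9)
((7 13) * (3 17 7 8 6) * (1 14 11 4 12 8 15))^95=(1 15 13 7 17 3 6 8 12 4 11 14)=[0, 15, 2, 6, 11, 5, 8, 17, 12, 9, 10, 14, 4, 7, 1, 13, 16, 3]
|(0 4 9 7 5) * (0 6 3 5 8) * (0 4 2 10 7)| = |(0 2 10 7 8 4 9)(3 5 6)| = 21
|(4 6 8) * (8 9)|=4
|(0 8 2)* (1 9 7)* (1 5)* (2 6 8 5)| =|(0 5 1 9 7 2)(6 8)| =6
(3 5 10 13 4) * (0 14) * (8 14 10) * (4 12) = (0 10 13 12 4 3 5 8 14) = [10, 1, 2, 5, 3, 8, 6, 7, 14, 9, 13, 11, 4, 12, 0]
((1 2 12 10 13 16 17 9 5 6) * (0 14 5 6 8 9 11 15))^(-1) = (0 15 11 17 16 13 10 12 2 1 6 9 8 5 14) = [15, 6, 1, 3, 4, 14, 9, 7, 5, 8, 12, 17, 2, 10, 0, 11, 13, 16]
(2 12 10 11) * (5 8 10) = (2 12 5 8 10 11) = [0, 1, 12, 3, 4, 8, 6, 7, 10, 9, 11, 2, 5]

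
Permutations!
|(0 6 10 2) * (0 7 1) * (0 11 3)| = 8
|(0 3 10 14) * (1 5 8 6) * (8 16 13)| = 12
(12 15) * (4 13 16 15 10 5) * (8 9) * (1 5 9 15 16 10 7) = (16)(1 5 4 13 10 9 8 15 12 7) = [0, 5, 2, 3, 13, 4, 6, 1, 15, 8, 9, 11, 7, 10, 14, 12, 16]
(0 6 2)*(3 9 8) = (0 6 2)(3 9 8) = [6, 1, 0, 9, 4, 5, 2, 7, 3, 8]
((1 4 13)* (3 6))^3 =[0, 1, 2, 6, 4, 5, 3, 7, 8, 9, 10, 11, 12, 13] =(13)(3 6)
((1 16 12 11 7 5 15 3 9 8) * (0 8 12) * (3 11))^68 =(16)(3 12 9) =[0, 1, 2, 12, 4, 5, 6, 7, 8, 3, 10, 11, 9, 13, 14, 15, 16]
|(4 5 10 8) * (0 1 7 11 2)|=20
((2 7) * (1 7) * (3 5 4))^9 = (7) = [0, 1, 2, 3, 4, 5, 6, 7]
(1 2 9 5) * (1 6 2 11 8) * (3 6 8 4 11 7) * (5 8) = (1 7 3 6 2 9 8)(4 11) = [0, 7, 9, 6, 11, 5, 2, 3, 1, 8, 10, 4]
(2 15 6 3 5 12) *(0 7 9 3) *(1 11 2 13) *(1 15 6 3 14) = (0 7 9 14 1 11 2 6)(3 5 12 13 15) = [7, 11, 6, 5, 4, 12, 0, 9, 8, 14, 10, 2, 13, 15, 1, 3]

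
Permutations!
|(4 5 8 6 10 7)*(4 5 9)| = |(4 9)(5 8 6 10 7)| = 10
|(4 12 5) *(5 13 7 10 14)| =|(4 12 13 7 10 14 5)| =7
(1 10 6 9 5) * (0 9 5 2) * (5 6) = (0 9 2)(1 10 5) = [9, 10, 0, 3, 4, 1, 6, 7, 8, 2, 5]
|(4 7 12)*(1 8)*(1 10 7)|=|(1 8 10 7 12 4)|=6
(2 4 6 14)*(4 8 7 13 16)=(2 8 7 13 16 4 6 14)=[0, 1, 8, 3, 6, 5, 14, 13, 7, 9, 10, 11, 12, 16, 2, 15, 4]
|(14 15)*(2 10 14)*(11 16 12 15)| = 7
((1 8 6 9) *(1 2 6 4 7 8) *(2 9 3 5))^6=(9)(2 3)(5 6)=[0, 1, 3, 2, 4, 6, 5, 7, 8, 9]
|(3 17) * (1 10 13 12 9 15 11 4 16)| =18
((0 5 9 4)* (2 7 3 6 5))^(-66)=(0 9 6 7)(2 4 5 3)=[9, 1, 4, 2, 5, 3, 7, 0, 8, 6]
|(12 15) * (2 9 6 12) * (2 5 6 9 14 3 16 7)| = |(2 14 3 16 7)(5 6 12 15)| = 20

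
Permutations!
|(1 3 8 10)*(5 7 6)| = 12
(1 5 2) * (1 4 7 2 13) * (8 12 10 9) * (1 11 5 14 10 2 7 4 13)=(1 14 10 9 8 12 2 13 11 5)=[0, 14, 13, 3, 4, 1, 6, 7, 12, 8, 9, 5, 2, 11, 10]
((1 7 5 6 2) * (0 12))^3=[12, 6, 5, 3, 4, 1, 7, 2, 8, 9, 10, 11, 0]=(0 12)(1 6 7 2 5)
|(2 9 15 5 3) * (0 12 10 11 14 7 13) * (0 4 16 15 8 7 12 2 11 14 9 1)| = 30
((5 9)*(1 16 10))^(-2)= (1 16 10)= [0, 16, 2, 3, 4, 5, 6, 7, 8, 9, 1, 11, 12, 13, 14, 15, 10]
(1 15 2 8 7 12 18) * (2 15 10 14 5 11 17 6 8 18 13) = (1 10 14 5 11 17 6 8 7 12 13 2 18) = [0, 10, 18, 3, 4, 11, 8, 12, 7, 9, 14, 17, 13, 2, 5, 15, 16, 6, 1]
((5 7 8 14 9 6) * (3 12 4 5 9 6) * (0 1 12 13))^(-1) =(0 13 3 9 6 14 8 7 5 4 12 1) =[13, 0, 2, 9, 12, 4, 14, 5, 7, 6, 10, 11, 1, 3, 8]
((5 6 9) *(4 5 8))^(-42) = (4 9 5 8 6) = [0, 1, 2, 3, 9, 8, 4, 7, 6, 5]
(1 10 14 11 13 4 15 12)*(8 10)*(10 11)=[0, 8, 2, 3, 15, 5, 6, 7, 11, 9, 14, 13, 1, 4, 10, 12]=(1 8 11 13 4 15 12)(10 14)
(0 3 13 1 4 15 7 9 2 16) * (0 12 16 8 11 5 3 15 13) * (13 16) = [15, 4, 8, 0, 16, 3, 6, 9, 11, 2, 10, 5, 13, 1, 14, 7, 12] = (0 15 7 9 2 8 11 5 3)(1 4 16 12 13)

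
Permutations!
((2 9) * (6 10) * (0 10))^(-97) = (0 6 10)(2 9) = [6, 1, 9, 3, 4, 5, 10, 7, 8, 2, 0]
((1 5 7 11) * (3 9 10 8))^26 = (1 7)(3 10)(5 11)(8 9) = [0, 7, 2, 10, 4, 11, 6, 1, 9, 8, 3, 5]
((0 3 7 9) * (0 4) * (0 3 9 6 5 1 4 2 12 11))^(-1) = [11, 5, 9, 4, 1, 6, 7, 3, 8, 0, 10, 12, 2] = (0 11 12 2 9)(1 5 6 7 3 4)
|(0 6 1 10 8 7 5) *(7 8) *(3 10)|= 7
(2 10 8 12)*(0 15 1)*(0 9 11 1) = (0 15)(1 9 11)(2 10 8 12) = [15, 9, 10, 3, 4, 5, 6, 7, 12, 11, 8, 1, 2, 13, 14, 0]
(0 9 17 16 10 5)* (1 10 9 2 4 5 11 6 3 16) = (0 2 4 5)(1 10 11 6 3 16 9 17) = [2, 10, 4, 16, 5, 0, 3, 7, 8, 17, 11, 6, 12, 13, 14, 15, 9, 1]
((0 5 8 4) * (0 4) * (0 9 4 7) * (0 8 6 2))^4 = (9) = [0, 1, 2, 3, 4, 5, 6, 7, 8, 9]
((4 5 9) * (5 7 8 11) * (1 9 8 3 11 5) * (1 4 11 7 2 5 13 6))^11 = [0, 11, 8, 7, 5, 13, 9, 3, 6, 4, 10, 2, 12, 1] = (1 11 2 8 6 9 4 5 13)(3 7)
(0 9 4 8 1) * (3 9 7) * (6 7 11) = (0 11 6 7 3 9 4 8 1) = [11, 0, 2, 9, 8, 5, 7, 3, 1, 4, 10, 6]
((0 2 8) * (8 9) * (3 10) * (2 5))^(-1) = (0 8 9 2 5)(3 10) = [8, 1, 5, 10, 4, 0, 6, 7, 9, 2, 3]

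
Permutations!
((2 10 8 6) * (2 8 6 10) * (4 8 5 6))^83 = (4 10 8)(5 6) = [0, 1, 2, 3, 10, 6, 5, 7, 4, 9, 8]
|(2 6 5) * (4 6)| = 4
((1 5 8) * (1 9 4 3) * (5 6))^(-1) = [0, 3, 2, 4, 9, 6, 1, 7, 5, 8] = (1 3 4 9 8 5 6)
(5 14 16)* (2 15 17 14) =[0, 1, 15, 3, 4, 2, 6, 7, 8, 9, 10, 11, 12, 13, 16, 17, 5, 14] =(2 15 17 14 16 5)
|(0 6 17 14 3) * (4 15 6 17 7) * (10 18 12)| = 12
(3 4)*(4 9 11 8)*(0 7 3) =[7, 1, 2, 9, 0, 5, 6, 3, 4, 11, 10, 8] =(0 7 3 9 11 8 4)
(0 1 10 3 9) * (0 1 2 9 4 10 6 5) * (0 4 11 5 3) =(0 2 9 1 6 3 11 5 4 10) =[2, 6, 9, 11, 10, 4, 3, 7, 8, 1, 0, 5]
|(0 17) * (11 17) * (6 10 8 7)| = |(0 11 17)(6 10 8 7)| = 12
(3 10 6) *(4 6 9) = (3 10 9 4 6) = [0, 1, 2, 10, 6, 5, 3, 7, 8, 4, 9]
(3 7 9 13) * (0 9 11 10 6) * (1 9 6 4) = (0 6)(1 9 13 3 7 11 10 4) = [6, 9, 2, 7, 1, 5, 0, 11, 8, 13, 4, 10, 12, 3]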